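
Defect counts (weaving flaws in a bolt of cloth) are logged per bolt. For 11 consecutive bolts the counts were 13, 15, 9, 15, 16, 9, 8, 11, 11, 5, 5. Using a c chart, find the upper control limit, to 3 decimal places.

c̄ = (13 + 15 + 9 + 15 + 16 + 9 + 8 + 11 + 11 + 5 + 5) / 11 = 117 / 11 = 10.6364
UCL = c̄ + 3√c̄ = 10.6364 + 3 × √10.6364 = 10.6364 + 3 × 3.2613 = 20.4204

20.420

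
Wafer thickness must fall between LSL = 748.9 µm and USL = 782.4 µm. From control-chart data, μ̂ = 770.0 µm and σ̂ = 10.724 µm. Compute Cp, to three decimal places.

0.521

Cp = (USL − LSL) / (6σ̂) = (782.4 − 748.9) / (6 × 10.724) = 33.5000 / 64.3440 = 0.5206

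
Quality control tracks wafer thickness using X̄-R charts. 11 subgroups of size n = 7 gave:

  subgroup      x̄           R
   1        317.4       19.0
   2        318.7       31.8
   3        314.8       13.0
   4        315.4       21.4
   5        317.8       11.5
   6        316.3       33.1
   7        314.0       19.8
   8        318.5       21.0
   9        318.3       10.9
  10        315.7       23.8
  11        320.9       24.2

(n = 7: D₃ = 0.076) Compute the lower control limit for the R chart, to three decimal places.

1.586

R̄ = (19.0 + 31.8 + 13.0 + 21.4 + 11.5 + 33.1 + 19.8 + 21.0 + 10.9 + 23.8 + 24.2) / 11 = 229.5000 / 11 = 20.8636
LCL_R = D₃·R̄ = 0.076 × 20.8636 = 1.5856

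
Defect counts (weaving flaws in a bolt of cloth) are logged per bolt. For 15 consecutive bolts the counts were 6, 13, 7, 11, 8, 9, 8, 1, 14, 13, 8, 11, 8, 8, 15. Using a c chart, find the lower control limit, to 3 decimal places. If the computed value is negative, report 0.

0.168

c̄ = (6 + 13 + 7 + 11 + 8 + 9 + 8 + 1 + 14 + 13 + 8 + 11 + 8 + 8 + 15) / 15 = 140 / 15 = 9.3333
LCL = c̄ − 3√c̄ = 9.3333 − 3 × 3.0551 = 0.1682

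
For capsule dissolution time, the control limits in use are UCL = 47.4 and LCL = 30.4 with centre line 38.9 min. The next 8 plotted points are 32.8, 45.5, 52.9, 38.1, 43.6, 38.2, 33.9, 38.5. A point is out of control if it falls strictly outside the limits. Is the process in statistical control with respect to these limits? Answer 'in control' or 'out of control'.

Compare each point to [30.4, 47.4]: sample 3 = 52.9 > UCL.

out of control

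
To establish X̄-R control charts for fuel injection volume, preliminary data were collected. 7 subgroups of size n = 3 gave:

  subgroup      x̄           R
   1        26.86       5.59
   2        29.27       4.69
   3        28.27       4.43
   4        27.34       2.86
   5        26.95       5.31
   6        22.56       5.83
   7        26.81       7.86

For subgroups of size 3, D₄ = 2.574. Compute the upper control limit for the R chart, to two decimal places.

R̄ = (5.59 + 4.69 + 4.43 + 2.86 + 5.31 + 5.83 + 7.86) / 7 = 36.5700 / 7 = 5.2243
UCL_R = D₄·R̄ = 2.574 × 5.2243 = 13.4473

13.45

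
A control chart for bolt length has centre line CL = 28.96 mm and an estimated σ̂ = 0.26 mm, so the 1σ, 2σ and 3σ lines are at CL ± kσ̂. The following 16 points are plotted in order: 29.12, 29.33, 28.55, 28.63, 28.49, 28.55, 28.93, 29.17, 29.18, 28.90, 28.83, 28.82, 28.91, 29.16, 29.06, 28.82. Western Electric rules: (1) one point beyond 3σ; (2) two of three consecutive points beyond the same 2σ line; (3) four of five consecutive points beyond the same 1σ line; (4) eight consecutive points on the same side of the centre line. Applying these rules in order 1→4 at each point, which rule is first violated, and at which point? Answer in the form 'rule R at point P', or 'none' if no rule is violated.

Zone of each point (C = within 1σ̂, B = 1σ̂–2σ̂, A = 2σ̂–3σ̂, * = beyond 3σ̂; sign = side of CL): 1:+C, 2:+B, 3:-B, 4:-B, 5:-B, 6:-B, 7:-C, 8:+C, 9:+C, 10:-C, 11:-C, 12:-C, 13:-C, 14:+C, 15:+C, 16:-C
Rule 3 (four of five consecutive points beyond the same 1σ limit) is satisfied at point 6.

rule 3 at point 6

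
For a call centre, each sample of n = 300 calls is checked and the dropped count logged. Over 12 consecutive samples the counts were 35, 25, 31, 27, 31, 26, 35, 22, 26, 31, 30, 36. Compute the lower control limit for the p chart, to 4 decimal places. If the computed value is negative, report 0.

p̄ = Σdᵢ / (k·n) = 355 / (12 × 300) = 0.09861
LCL = p̄ − 3·√(p̄(1−p̄)/n) = 0.09861 − 3 × 0.01721 = 0.04697

0.0470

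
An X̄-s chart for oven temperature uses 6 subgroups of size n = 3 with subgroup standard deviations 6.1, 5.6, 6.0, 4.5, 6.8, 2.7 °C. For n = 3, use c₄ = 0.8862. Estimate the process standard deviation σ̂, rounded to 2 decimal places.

s̄ = (6.1 + 5.6 + 6.0 + 4.5 + 6.8 + 2.7) / 6 = 5.2833
σ̂ = s̄ / c₄ = 5.2833 / 0.8862 = 5.9618

5.96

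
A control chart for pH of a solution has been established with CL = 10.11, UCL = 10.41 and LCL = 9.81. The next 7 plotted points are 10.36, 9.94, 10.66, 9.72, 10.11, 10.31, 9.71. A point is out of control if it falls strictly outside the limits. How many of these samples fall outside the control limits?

3

Compare each point to [9.81, 10.41]: sample 3 = 10.66 > UCL; sample 4 = 9.72 < LCL; sample 7 = 9.71 < LCL.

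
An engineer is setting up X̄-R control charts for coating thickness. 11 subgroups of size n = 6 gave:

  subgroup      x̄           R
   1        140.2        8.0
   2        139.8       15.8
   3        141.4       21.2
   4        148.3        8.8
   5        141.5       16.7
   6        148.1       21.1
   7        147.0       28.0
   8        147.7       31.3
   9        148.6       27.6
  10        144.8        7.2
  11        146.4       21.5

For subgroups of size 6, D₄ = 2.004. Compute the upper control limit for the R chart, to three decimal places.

R̄ = (8.0 + 15.8 + 21.2 + 8.8 + 16.7 + 21.1 + 28.0 + 31.3 + 27.6 + 7.2 + 21.5) / 11 = 207.2000 / 11 = 18.8364
UCL_R = D₄·R̄ = 2.004 × 18.8364 = 37.7481

37.748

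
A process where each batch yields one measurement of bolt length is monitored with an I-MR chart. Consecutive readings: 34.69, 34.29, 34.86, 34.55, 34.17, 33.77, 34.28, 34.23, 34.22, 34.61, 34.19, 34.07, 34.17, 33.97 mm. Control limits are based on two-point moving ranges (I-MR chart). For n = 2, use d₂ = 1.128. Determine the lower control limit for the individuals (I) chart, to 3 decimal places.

33.501

X̄ = (34.69 + 34.29 + 34.86 + 34.55 + 34.17 + 33.77 + 34.28 + 34.23 + 34.22 + 34.61 + 34.19 + 34.07 + 34.17 + 33.97) / 14 = 34.2907
Moving ranges: 0.40, 0.57, 0.31, 0.38, 0.40, 0.51, 0.05, 0.01, 0.39, 0.42, 0.12, 0.10, 0.20; M̄R̄ = 3.8600 / 13 = 0.2969
LCL = X̄ − 3·M̄R̄/d₂ = 34.2907 − 3 × 0.2969 / 1.128 = 33.5010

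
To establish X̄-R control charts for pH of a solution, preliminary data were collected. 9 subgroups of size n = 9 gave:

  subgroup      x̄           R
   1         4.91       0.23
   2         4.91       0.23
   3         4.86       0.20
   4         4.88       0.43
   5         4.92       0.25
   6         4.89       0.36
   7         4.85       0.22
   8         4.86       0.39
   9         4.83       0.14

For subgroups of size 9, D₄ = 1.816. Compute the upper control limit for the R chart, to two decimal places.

R̄ = (0.23 + 0.23 + 0.20 + 0.43 + 0.25 + 0.36 + 0.22 + 0.39 + 0.14) / 9 = 2.4500 / 9 = 0.2722
UCL_R = D₄·R̄ = 1.816 × 0.2722 = 0.4944

0.49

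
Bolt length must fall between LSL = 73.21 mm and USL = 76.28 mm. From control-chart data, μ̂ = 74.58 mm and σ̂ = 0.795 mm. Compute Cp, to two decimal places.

0.64

Cp = (USL − LSL) / (6σ̂) = (76.28 − 73.21) / (6 × 0.795) = 3.0700 / 4.7700 = 0.6436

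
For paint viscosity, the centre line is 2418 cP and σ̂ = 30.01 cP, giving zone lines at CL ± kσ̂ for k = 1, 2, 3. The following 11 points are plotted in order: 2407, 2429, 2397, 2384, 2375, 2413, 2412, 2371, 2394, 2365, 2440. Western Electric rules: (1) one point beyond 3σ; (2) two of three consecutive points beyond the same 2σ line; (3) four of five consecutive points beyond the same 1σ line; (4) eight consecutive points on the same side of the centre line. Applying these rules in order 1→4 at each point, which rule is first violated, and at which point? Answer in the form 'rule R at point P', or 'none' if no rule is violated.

Zone of each point (C = within 1σ̂, B = 1σ̂–2σ̂, A = 2σ̂–3σ̂, * = beyond 3σ̂; sign = side of CL): 1:-C, 2:+C, 3:-C, 4:-B, 5:-B, 6:-C, 7:-C, 8:-B, 9:-C, 10:-B, 11:+C
Rule 4 (eight consecutive points on the same side of the centre line) is satisfied at point 10.

rule 4 at point 10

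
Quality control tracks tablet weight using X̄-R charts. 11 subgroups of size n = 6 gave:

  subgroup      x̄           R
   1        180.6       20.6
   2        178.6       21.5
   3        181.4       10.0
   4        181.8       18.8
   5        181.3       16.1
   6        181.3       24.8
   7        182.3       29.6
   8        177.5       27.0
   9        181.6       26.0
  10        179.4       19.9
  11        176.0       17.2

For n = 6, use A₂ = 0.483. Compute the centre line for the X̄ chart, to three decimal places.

180.164

X̄̄ = (180.6 + 178.6 + 181.4 + 181.8 + 181.3 + 181.3 + 182.3 + 177.5 + 181.6 + 179.4 + 176.0) / 11 = 1981.8000 / 11 = 180.1636
CL = X̄̄ = 180.1636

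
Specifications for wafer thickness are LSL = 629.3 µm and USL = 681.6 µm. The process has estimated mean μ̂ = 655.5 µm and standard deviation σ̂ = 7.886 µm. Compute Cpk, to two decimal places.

Cpu = (USL − μ̂) / (3σ̂) = (681.6 − 655.5) / (3 × 7.886) = 1.1032; Cpl = (μ̂ − LSL) / (3σ̂) = (655.5 − 629.3) / (3 × 7.886) = 1.1074; Cpk = min(Cpu, Cpl) = 1.1032

1.10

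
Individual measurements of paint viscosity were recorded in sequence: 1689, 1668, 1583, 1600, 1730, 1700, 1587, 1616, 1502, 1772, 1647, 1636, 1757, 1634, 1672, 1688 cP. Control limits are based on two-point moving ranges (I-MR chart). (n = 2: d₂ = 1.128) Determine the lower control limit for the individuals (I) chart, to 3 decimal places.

1434.672

X̄ = (1689 + 1668 + 1583 + 1600 + 1730 + 1700 + 1587 + 1616 + 1502 + 1772 + 1647 + 1636 + 1757 + 1634 + 1672 + 1688) / 16 = 1655.0625
Moving ranges: 21, 85, 17, 130, 30, 113, 29, 114, 270, 125, 11, 121, 123, 38, 16; M̄R̄ = 1243.0000 / 15 = 82.8667
LCL = X̄ − 3·M̄R̄/d₂ = 1655.0625 − 3 × 82.8667 / 1.128 = 1434.6724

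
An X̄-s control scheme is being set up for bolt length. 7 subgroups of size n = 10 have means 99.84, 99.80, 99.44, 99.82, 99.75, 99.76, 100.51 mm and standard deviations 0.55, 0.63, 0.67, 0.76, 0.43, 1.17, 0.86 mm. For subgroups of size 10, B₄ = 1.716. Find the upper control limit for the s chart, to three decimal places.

1.243

s̄ = (0.55 + 0.63 + 0.67 + 0.76 + 0.43 + 1.17 + 0.86) / 7 = 0.7243
UCL_s = B₄·s̄ = 1.716 × 0.7243 = 1.2429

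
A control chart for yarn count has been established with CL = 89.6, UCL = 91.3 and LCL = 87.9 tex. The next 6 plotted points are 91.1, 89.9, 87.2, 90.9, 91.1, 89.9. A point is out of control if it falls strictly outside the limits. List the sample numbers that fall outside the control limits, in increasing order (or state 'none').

Compare each point to [87.9, 91.3]: sample 3 = 87.2 < LCL.

3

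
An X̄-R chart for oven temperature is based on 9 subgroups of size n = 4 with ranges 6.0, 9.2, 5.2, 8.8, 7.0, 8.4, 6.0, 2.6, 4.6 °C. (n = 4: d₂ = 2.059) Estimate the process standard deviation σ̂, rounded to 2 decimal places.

R̄ = (6.0 + 9.2 + 5.2 + 8.8 + 7.0 + 8.4 + 6.0 + 2.6 + 4.6) / 9 = 6.4222
σ̂ = R̄ / d₂ = 6.4222 / 2.059 = 3.1191

3.12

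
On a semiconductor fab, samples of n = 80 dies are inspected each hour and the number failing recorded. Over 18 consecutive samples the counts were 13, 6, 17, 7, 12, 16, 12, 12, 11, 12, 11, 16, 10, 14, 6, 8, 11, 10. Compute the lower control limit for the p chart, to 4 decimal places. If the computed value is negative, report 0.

p̄ = Σdᵢ / (k·n) = 204 / (18 × 80) = 0.14167
LCL = p̄ − 3·√(p̄(1−p̄)/n) = 0.14167 − 3 × 0.03899 = 0.02471

0.0247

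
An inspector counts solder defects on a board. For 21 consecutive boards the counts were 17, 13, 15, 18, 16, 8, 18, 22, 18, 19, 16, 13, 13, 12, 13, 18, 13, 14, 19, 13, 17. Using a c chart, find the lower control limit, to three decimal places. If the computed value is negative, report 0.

3.674

c̄ = (17 + 13 + 15 + 18 + 16 + 8 + 18 + 22 + 18 + 19 + 16 + 13 + 13 + 12 + 13 + 18 + 13 + 14 + 19 + 13 + 17) / 21 = 325 / 21 = 15.4762
LCL = c̄ − 3√c̄ = 15.4762 − 3 × 3.9340 = 3.6743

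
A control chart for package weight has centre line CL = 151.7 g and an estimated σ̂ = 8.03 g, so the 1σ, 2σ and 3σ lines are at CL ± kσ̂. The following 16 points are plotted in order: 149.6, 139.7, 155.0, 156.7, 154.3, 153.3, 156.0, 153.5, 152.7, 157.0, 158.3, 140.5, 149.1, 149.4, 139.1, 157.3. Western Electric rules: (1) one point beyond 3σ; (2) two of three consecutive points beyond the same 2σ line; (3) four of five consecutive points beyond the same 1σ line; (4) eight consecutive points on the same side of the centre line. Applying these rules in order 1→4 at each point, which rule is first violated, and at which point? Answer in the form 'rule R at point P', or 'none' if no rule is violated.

rule 4 at point 10

Zone of each point (C = within 1σ̂, B = 1σ̂–2σ̂, A = 2σ̂–3σ̂, * = beyond 3σ̂; sign = side of CL): 1:-C, 2:-B, 3:+C, 4:+C, 5:+C, 6:+C, 7:+C, 8:+C, 9:+C, 10:+C, 11:+C, 12:-B, 13:-C, 14:-C, 15:-B, 16:+C
Rule 4 (eight consecutive points on the same side of the centre line) is satisfied at point 10.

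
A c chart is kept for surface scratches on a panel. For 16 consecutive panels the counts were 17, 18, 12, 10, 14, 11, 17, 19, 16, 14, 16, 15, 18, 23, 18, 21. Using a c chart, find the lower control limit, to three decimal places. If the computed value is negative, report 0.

c̄ = (17 + 18 + 12 + 10 + 14 + 11 + 17 + 19 + 16 + 14 + 16 + 15 + 18 + 23 + 18 + 21) / 16 = 259 / 16 = 16.1875
LCL = c̄ − 3√c̄ = 16.1875 − 3 × 4.0234 = 4.1174

4.117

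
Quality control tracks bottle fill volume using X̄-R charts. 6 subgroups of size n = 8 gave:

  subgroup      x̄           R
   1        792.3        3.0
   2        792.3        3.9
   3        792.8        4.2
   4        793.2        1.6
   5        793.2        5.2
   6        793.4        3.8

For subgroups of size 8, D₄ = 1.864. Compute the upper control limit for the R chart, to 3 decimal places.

R̄ = (3.0 + 3.9 + 4.2 + 1.6 + 5.2 + 3.8) / 6 = 21.7000 / 6 = 3.6167
UCL_R = D₄·R̄ = 1.864 × 3.6167 = 6.7415

6.741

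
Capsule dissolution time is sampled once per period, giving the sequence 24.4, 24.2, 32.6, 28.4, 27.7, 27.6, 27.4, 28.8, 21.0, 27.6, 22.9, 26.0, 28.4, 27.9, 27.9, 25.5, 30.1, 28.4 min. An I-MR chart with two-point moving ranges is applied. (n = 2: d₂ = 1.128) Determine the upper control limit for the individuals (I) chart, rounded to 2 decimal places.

34.71

X̄ = (24.4 + 24.2 + 32.6 + 28.4 + 27.7 + 27.6 + 27.4 + 28.8 + 21.0 + 27.6 + 22.9 + 26.0 + 28.4 + 27.9 + 27.9 + 25.5 + 30.1 + 28.4) / 18 = 27.0444
Moving ranges: 0.2, 8.4, 4.2, 0.7, 0.1, 0.2, 1.4, 7.8, 6.6, 4.7, 3.1, 2.4, 0.5, 0.0, 2.4, 4.6, 1.7; M̄R̄ = 49.0000 / 17 = 2.8824
UCL = X̄ + 3·M̄R̄/d₂ = 27.0444 + 3 × 2.8824 / 1.128 = 34.7103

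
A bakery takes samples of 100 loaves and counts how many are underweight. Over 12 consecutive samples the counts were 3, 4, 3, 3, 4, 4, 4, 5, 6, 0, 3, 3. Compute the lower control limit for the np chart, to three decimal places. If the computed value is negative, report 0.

0.000

p̄ = Σdᵢ / (k·n) = 42 / (12 × 100) = 0.03500
LCL = np̄ − 3·√(np̄(1−p̄)) = 3.5000 − 3 × 1.8378 = -2.0134 → 0 (negative, so LCL = 0)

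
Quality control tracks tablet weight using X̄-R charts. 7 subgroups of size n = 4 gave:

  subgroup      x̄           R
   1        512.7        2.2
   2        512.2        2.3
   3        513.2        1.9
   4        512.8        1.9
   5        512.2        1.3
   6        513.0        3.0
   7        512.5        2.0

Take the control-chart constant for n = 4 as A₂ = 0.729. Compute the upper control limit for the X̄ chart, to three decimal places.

514.178

X̄̄ = (512.7 + 512.2 + 513.2 + 512.8 + 512.2 + 513.0 + 512.5) / 7 = 3588.6000 / 7 = 512.6571
R̄ = (2.2 + 2.3 + 1.9 + 1.9 + 1.3 + 3.0 + 2.0) / 7 = 14.6000 / 7 = 2.0857
UCL = X̄̄ + A₂·R̄ = 512.6571 + 0.729 × 2.0857 = 514.1776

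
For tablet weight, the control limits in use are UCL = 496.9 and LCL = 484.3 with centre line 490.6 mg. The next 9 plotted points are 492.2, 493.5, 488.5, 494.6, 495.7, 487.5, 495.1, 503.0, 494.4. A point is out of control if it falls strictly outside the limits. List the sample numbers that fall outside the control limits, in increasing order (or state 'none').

Compare each point to [484.3, 496.9]: sample 8 = 503.0 > UCL.

8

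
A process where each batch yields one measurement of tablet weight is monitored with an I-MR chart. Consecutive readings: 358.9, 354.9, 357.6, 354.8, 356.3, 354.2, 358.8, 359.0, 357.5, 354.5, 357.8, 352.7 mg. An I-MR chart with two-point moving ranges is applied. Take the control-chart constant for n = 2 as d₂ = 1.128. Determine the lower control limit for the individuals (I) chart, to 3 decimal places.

X̄ = (358.9 + 354.9 + 357.6 + 354.8 + 356.3 + 354.2 + 358.8 + 359.0 + 357.5 + 354.5 + 357.8 + 352.7) / 12 = 356.4167
Moving ranges: 4.0, 2.7, 2.8, 1.5, 2.1, 4.6, 0.2, 1.5, 3.0, 3.3, 5.1; M̄R̄ = 30.8000 / 11 = 2.8000
LCL = X̄ − 3·M̄R̄/d₂ = 356.4167 − 3 × 2.8000 / 1.128 = 348.9699

348.970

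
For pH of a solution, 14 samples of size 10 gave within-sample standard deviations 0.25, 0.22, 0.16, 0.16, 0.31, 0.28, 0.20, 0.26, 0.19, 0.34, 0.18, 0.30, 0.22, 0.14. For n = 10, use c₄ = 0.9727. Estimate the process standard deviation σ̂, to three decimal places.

s̄ = (0.25 + 0.22 + 0.16 + 0.16 + 0.31 + 0.28 + 0.20 + 0.26 + 0.19 + 0.34 + 0.18 + 0.30 + 0.22 + 0.14) / 14 = 0.2293
σ̂ = s̄ / c₄ = 0.2293 / 0.9727 = 0.2357

0.236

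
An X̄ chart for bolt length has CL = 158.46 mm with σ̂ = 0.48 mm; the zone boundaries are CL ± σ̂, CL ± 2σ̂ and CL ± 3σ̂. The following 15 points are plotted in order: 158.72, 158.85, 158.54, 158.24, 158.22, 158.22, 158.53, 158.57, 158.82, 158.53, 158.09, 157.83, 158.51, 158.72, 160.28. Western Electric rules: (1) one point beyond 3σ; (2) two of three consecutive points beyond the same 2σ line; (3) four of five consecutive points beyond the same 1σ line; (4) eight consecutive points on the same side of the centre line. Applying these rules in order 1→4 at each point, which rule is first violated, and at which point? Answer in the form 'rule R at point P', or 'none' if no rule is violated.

Zone of each point (C = within 1σ̂, B = 1σ̂–2σ̂, A = 2σ̂–3σ̂, * = beyond 3σ̂; sign = side of CL): 1:+C, 2:+C, 3:+C, 4:-C, 5:-C, 6:-C, 7:+C, 8:+C, 9:+C, 10:+C, 11:-C, 12:-B, 13:+C, 14:+C, 15:+*
Rule 1 (one point beyond the 3σ limits) is satisfied at point 15.

rule 1 at point 15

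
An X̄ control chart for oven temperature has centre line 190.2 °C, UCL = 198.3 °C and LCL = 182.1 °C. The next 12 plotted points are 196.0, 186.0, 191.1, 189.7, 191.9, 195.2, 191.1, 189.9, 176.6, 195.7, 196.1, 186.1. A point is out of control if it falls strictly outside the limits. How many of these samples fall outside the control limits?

1

Compare each point to [182.1, 198.3]: sample 9 = 176.6 < LCL.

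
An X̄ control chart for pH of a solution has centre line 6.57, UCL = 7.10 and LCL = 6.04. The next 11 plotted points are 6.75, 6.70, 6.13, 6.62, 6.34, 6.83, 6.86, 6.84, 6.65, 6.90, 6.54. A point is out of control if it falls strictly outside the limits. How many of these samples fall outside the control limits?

0

All 11 points lie within [6.04, 7.10].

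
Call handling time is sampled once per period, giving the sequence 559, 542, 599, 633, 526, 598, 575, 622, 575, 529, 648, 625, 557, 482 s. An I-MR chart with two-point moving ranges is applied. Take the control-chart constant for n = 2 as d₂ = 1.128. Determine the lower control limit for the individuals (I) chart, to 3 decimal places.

X̄ = (559 + 542 + 599 + 633 + 526 + 598 + 575 + 622 + 575 + 529 + 648 + 625 + 557 + 482) / 14 = 576.4286
Moving ranges: 17, 57, 34, 107, 72, 23, 47, 47, 46, 119, 23, 68, 75; M̄R̄ = 735.0000 / 13 = 56.5385
LCL = X̄ − 3·M̄R̄/d₂ = 576.4286 − 3 × 56.5385 / 1.128 = 426.0603

426.060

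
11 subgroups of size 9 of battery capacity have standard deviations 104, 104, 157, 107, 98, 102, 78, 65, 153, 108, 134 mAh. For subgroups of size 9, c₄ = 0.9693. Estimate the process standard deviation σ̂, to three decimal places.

s̄ = (104 + 104 + 157 + 107 + 98 + 102 + 78 + 65 + 153 + 108 + 134) / 11 = 110.0000
σ̂ = s̄ / c₄ = 110.0000 / 0.9693 = 113.4840

113.484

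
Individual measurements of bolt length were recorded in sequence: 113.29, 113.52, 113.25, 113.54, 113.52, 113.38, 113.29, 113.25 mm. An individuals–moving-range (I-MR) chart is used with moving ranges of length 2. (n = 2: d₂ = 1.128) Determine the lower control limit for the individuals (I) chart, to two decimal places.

X̄ = (113.29 + 113.52 + 113.25 + 113.54 + 113.52 + 113.38 + 113.29 + 113.25) / 8 = 113.3800
Moving ranges: 0.23, 0.27, 0.29, 0.02, 0.14, 0.09, 0.04; M̄R̄ = 1.0800 / 7 = 0.1543
LCL = X̄ − 3·M̄R̄/d₂ = 113.3800 − 3 × 0.1543 / 1.128 = 112.9697

112.97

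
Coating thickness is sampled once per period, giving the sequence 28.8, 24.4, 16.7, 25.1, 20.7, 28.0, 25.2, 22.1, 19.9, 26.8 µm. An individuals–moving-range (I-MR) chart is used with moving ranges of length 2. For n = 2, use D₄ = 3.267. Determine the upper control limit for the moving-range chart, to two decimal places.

Moving ranges: 4.4, 7.7, 8.4, 4.4, 7.3, 2.8, 3.1, 2.2, 6.9; M̄R̄ = 47.2000 / 9 = 5.2444
UCL_MR = D₄·M̄R̄ = 3.267 × 5.2444 = 17.1336

17.13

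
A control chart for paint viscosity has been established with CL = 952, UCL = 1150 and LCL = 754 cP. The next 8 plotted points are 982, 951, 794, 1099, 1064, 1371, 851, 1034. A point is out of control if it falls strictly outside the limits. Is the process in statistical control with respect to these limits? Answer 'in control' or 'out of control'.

Compare each point to [754, 1150]: sample 6 = 1371 > UCL.

out of control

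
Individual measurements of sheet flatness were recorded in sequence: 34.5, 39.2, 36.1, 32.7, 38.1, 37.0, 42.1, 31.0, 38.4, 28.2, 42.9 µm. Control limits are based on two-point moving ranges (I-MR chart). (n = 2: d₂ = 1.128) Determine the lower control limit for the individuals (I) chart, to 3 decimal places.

X̄ = (34.5 + 39.2 + 36.1 + 32.7 + 38.1 + 37.0 + 42.1 + 31.0 + 38.4 + 28.2 + 42.9) / 11 = 36.3818
Moving ranges: 4.7, 3.1, 3.4, 5.4, 1.1, 5.1, 11.1, 7.4, 10.2, 14.7; M̄R̄ = 66.2000 / 10 = 6.6200
LCL = X̄ − 3·M̄R̄/d₂ = 36.3818 − 3 × 6.6200 / 1.128 = 18.7754

18.775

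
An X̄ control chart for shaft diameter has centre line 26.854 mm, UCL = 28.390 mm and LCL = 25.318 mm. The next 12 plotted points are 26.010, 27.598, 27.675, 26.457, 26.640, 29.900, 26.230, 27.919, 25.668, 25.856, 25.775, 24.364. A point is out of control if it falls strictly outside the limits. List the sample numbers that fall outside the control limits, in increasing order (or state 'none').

6, 12

Compare each point to [25.318, 28.390]: sample 6 = 29.900 > UCL; sample 12 = 24.364 < LCL.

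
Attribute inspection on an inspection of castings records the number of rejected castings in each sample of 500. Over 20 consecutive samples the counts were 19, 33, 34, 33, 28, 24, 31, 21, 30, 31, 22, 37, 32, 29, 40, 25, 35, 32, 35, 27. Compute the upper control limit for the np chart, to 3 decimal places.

45.806

p̄ = Σdᵢ / (k·n) = 598 / (20 × 500) = 0.05980
UCL = np̄ + 3·√(np̄(1−p̄)) = 29.9000 + 3 × √(29.9000×0.94020) = 29.9000 + 3 × 5.3021 = 45.8062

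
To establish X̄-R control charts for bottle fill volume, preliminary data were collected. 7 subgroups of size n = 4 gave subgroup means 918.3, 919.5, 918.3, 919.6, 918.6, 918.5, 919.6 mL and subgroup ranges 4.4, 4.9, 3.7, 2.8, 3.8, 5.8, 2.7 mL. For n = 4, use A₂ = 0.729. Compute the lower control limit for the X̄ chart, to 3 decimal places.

X̄̄ = (918.3 + 919.5 + 918.3 + 919.6 + 918.6 + 918.5 + 919.6) / 7 = 6432.4000 / 7 = 918.9143
R̄ = (4.4 + 4.9 + 3.7 + 2.8 + 3.8 + 5.8 + 2.7) / 7 = 28.1000 / 7 = 4.0143
LCL = X̄̄ − A₂·R̄ = 918.9143 − 0.729 × 4.0143 = 915.9879

915.988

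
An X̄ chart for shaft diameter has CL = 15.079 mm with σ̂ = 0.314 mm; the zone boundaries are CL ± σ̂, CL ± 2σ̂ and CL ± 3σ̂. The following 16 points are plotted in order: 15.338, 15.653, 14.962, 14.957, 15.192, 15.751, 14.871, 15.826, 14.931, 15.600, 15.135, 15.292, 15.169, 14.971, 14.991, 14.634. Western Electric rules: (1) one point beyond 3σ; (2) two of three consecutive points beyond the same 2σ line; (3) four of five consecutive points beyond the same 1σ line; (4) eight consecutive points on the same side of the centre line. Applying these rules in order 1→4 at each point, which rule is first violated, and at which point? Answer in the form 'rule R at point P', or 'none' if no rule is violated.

Zone of each point (C = within 1σ̂, B = 1σ̂–2σ̂, A = 2σ̂–3σ̂, * = beyond 3σ̂; sign = side of CL): 1:+C, 2:+B, 3:-C, 4:-C, 5:+C, 6:+A, 7:-C, 8:+A, 9:-C, 10:+B, 11:+C, 12:+C, 13:+C, 14:-C, 15:-C, 16:-B
Rule 2 (two of three consecutive points beyond the same 2σ limit) is satisfied at point 8.

rule 2 at point 8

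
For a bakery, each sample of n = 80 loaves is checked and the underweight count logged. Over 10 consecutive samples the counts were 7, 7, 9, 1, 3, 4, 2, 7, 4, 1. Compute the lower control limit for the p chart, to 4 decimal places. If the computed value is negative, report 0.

p̄ = Σdᵢ / (k·n) = 45 / (10 × 80) = 0.05625
LCL = p̄ − 3·√(p̄(1−p̄)/n) = 0.05625 − 3 × 0.02576 = -0.02103 → 0 (negative, so LCL = 0)

0.0000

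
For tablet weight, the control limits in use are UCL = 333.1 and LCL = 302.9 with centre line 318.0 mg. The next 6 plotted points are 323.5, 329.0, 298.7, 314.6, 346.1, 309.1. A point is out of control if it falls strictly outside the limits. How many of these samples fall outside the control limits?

Compare each point to [302.9, 333.1]: sample 3 = 298.7 < LCL; sample 5 = 346.1 > UCL.

2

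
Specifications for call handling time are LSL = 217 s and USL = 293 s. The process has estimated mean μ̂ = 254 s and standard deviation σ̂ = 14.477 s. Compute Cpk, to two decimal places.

0.85

Cpu = (USL − μ̂) / (3σ̂) = (293 − 254) / (3 × 14.477) = 0.8980; Cpl = (μ̂ − LSL) / (3σ̂) = (254 − 217) / (3 × 14.477) = 0.8519; Cpk = min(Cpu, Cpl) = 0.8519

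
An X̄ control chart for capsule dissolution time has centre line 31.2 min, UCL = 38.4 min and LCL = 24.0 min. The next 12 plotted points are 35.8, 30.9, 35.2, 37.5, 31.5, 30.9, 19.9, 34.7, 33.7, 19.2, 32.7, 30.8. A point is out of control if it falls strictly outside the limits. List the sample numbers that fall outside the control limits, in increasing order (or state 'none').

Compare each point to [24.0, 38.4]: sample 7 = 19.9 < LCL; sample 10 = 19.2 < LCL.

7, 10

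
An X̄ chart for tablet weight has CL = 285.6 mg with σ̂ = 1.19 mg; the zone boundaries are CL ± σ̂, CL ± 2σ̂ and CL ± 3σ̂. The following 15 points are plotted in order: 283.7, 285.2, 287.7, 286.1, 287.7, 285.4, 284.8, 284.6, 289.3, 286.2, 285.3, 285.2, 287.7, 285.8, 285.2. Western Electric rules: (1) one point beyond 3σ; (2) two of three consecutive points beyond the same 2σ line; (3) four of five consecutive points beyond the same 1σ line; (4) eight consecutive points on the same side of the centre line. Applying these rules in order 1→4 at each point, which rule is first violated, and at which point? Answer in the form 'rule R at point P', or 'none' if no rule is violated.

rule 1 at point 9

Zone of each point (C = within 1σ̂, B = 1σ̂–2σ̂, A = 2σ̂–3σ̂, * = beyond 3σ̂; sign = side of CL): 1:-B, 2:-C, 3:+B, 4:+C, 5:+B, 6:-C, 7:-C, 8:-C, 9:+*, 10:+C, 11:-C, 12:-C, 13:+B, 14:+C, 15:-C
Rule 1 (one point beyond the 3σ limits) is satisfied at point 9.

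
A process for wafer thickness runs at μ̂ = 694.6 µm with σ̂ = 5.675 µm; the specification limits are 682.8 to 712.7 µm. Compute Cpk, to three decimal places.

0.693

Cpu = (USL − μ̂) / (3σ̂) = (712.7 − 694.6) / (3 × 5.675) = 1.0631; Cpl = (μ̂ − LSL) / (3σ̂) = (694.6 − 682.8) / (3 × 5.675) = 0.6931; Cpk = min(Cpu, Cpl) = 0.6931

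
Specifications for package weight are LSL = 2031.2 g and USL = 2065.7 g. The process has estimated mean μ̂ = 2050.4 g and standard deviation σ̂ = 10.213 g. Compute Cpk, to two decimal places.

0.50

Cpu = (USL − μ̂) / (3σ̂) = (2065.7 − 2050.4) / (3 × 10.213) = 0.4994; Cpl = (μ̂ − LSL) / (3σ̂) = (2050.4 − 2031.2) / (3 × 10.213) = 0.6267; Cpk = min(Cpu, Cpl) = 0.4994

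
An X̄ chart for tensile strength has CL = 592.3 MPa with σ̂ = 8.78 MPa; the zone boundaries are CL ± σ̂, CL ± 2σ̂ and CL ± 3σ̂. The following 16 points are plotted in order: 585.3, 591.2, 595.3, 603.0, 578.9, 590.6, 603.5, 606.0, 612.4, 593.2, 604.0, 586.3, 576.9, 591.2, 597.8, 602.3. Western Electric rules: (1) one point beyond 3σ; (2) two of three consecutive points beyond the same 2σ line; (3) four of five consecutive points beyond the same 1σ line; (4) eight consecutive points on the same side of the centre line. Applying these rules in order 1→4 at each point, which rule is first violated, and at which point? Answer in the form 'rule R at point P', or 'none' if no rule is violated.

Zone of each point (C = within 1σ̂, B = 1σ̂–2σ̂, A = 2σ̂–3σ̂, * = beyond 3σ̂; sign = side of CL): 1:-C, 2:-C, 3:+C, 4:+B, 5:-B, 6:-C, 7:+B, 8:+B, 9:+A, 10:+C, 11:+B, 12:-C, 13:-B, 14:-C, 15:+C, 16:+B
Rule 3 (four of five consecutive points beyond the same 1σ limit) is satisfied at point 11.

rule 3 at point 11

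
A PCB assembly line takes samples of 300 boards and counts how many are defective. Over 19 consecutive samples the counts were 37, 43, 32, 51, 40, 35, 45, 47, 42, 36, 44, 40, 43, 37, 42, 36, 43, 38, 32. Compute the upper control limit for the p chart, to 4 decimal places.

p̄ = Σdᵢ / (k·n) = 763 / (19 × 300) = 0.13386
UCL = p̄ + 3·√(p̄(1−p̄)/n) = 0.13386 + 3 × √(0.13386×0.86614/300) = 0.13386 + 3 × 0.01966 = 0.19284

0.1928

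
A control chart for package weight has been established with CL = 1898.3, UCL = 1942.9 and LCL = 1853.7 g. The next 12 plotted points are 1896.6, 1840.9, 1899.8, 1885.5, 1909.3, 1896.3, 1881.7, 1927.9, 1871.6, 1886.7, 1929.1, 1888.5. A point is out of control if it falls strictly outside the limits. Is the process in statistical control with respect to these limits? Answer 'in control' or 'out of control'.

Compare each point to [1853.7, 1942.9]: sample 2 = 1840.9 < LCL.

out of control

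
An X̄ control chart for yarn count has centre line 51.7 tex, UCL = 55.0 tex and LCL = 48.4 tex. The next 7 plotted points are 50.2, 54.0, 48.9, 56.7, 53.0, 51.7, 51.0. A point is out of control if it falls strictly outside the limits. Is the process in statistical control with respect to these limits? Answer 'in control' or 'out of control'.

Compare each point to [48.4, 55.0]: sample 4 = 56.7 > UCL.

out of control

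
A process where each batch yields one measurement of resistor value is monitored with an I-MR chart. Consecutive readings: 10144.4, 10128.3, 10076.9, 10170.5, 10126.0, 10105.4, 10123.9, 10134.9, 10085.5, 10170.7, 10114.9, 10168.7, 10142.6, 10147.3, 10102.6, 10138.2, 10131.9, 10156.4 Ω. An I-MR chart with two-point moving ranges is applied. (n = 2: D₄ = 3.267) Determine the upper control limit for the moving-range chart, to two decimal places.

Moving ranges: 16.1, 51.4, 93.6, 44.5, 20.6, 18.5, 11.0, 49.4, 85.2, 55.8, 53.8, 26.1, 4.7, 44.7, 35.6, 6.3, 24.5; M̄R̄ = 641.8000 / 17 = 37.7529
UCL_MR = D₄·M̄R̄ = 3.267 × 37.7529 = 123.3389

123.34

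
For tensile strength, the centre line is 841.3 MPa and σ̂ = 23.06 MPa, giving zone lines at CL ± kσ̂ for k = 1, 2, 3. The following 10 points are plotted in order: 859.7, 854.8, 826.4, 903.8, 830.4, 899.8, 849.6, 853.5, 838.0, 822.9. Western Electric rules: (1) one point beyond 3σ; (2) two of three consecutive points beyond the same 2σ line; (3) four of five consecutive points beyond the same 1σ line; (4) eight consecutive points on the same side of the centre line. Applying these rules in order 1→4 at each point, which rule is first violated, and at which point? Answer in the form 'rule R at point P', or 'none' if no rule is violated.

rule 2 at point 6

Zone of each point (C = within 1σ̂, B = 1σ̂–2σ̂, A = 2σ̂–3σ̂, * = beyond 3σ̂; sign = side of CL): 1:+C, 2:+C, 3:-C, 4:+A, 5:-C, 6:+A, 7:+C, 8:+C, 9:-C, 10:-C
Rule 2 (two of three consecutive points beyond the same 2σ limit) is satisfied at point 6.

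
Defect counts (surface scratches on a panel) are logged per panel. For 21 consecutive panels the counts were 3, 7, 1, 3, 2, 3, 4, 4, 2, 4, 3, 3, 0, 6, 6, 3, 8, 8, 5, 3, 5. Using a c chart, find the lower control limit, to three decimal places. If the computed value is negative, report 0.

0.000

c̄ = (3 + 7 + 1 + 3 + 2 + 3 + 4 + 4 + 2 + 4 + 3 + 3 + 0 + 6 + 6 + 3 + 8 + 8 + 5 + 3 + 5) / 21 = 83 / 21 = 3.9524
LCL = c̄ − 3√c̄ = 3.9524 − 3 × 1.9881 = -2.0118 → 0 (cannot be negative)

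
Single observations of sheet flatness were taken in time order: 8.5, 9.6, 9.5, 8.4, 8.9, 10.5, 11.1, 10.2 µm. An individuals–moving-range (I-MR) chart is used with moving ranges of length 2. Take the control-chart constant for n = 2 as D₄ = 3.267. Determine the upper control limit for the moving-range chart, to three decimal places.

Moving ranges: 1.1, 0.1, 1.1, 0.5, 1.6, 0.6, 0.9; M̄R̄ = 5.9000 / 7 = 0.8429
UCL_MR = D₄·M̄R̄ = 3.267 × 0.8429 = 2.7536

2.754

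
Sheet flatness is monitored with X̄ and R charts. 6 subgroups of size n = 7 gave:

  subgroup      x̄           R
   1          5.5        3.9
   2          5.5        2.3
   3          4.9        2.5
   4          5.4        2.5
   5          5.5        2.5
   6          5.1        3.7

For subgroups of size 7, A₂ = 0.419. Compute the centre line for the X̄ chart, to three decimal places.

X̄̄ = (5.5 + 5.5 + 4.9 + 5.4 + 5.5 + 5.1) / 6 = 31.9000 / 6 = 5.3167
CL = X̄̄ = 5.3167

5.317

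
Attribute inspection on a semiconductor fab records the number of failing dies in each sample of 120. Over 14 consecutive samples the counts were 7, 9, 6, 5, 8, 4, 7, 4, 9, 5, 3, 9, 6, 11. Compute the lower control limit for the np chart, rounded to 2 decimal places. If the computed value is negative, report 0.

p̄ = Σdᵢ / (k·n) = 93 / (14 × 120) = 0.05536
LCL = np̄ − 3·√(np̄(1−p̄)) = 6.6429 − 3 × 2.5050 = -0.8722 → 0 (negative, so LCL = 0)

0.00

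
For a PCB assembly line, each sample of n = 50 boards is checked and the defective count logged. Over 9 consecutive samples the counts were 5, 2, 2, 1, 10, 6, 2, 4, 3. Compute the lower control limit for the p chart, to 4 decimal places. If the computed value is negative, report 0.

0.0000

p̄ = Σdᵢ / (k·n) = 35 / (9 × 50) = 0.07778
LCL = p̄ − 3·√(p̄(1−p̄)/n) = 0.07778 − 3 × 0.03788 = -0.03585 → 0 (negative, so LCL = 0)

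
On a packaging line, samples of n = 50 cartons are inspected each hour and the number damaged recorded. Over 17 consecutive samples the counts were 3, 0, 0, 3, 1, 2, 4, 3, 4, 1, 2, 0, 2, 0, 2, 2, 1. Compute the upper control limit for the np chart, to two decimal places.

p̄ = Σdᵢ / (k·n) = 30 / (17 × 50) = 0.03529
UCL = np̄ + 3·√(np̄(1−p̄)) = 1.7647 + 3 × √(1.7647×0.96471) = 1.7647 + 3 × 1.3048 = 5.6790

5.68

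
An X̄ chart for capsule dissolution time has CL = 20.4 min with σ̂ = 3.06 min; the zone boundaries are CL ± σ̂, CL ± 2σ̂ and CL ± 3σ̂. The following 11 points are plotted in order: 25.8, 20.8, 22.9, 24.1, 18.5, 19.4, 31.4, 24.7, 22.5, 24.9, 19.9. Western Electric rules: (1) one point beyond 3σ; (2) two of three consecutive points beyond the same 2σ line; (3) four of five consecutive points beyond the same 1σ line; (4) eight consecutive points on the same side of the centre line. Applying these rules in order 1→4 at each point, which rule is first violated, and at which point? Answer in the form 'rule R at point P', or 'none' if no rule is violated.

Zone of each point (C = within 1σ̂, B = 1σ̂–2σ̂, A = 2σ̂–3σ̂, * = beyond 3σ̂; sign = side of CL): 1:+B, 2:+C, 3:+C, 4:+B, 5:-C, 6:-C, 7:+*, 8:+B, 9:+C, 10:+B, 11:-C
Rule 1 (one point beyond the 3σ limits) is satisfied at point 7.

rule 1 at point 7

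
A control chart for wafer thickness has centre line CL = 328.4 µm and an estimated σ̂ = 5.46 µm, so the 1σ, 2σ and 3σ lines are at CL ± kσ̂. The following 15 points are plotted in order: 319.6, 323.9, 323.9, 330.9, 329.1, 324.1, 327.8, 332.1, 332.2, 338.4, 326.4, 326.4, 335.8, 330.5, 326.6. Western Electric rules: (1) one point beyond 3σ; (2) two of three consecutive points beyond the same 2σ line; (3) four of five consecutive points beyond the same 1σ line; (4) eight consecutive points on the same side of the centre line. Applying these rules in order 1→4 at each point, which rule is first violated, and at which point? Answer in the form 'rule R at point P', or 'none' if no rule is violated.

none

Zone of each point (C = within 1σ̂, B = 1σ̂–2σ̂, A = 2σ̂–3σ̂, * = beyond 3σ̂; sign = side of CL): 1:-B, 2:-C, 3:-C, 4:+C, 5:+C, 6:-C, 7:-C, 8:+C, 9:+C, 10:+B, 11:-C, 12:-C, 13:+B, 14:+C, 15:-C
No rule fires across all 15 points.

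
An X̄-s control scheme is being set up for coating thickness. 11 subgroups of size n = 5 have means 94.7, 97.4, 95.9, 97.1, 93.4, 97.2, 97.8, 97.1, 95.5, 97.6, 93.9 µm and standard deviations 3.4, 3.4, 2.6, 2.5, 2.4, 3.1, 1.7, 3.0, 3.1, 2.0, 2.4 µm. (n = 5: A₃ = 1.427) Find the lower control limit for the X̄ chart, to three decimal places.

92.306

X̄̄ = (94.7 + 97.4 + 95.9 + 97.1 + 93.4 + 97.2 + 97.8 + 97.1 + 95.5 + 97.6 + 93.9) / 11 = 96.1455
s̄ = (3.4 + 3.4 + 2.6 + 2.5 + 2.4 + 3.1 + 1.7 + 3.0 + 3.1 + 2.0 + 2.4) / 11 = 2.6909
LCL = X̄̄ − A₃·s̄ = 96.1455 − 1.427 × 2.6909 = 92.3055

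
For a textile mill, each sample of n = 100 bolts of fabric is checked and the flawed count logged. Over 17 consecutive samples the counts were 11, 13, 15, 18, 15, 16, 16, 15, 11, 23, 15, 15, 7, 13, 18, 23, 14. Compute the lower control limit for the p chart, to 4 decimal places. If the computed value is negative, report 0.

0.0441

p̄ = Σdᵢ / (k·n) = 258 / (17 × 100) = 0.15176
LCL = p̄ − 3·√(p̄(1−p̄)/n) = 0.15176 − 3 × 0.03588 = 0.04413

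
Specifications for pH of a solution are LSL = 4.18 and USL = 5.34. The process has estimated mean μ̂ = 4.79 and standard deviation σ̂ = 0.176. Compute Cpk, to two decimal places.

1.04

Cpu = (USL − μ̂) / (3σ̂) = (5.34 − 4.79) / (3 × 0.176) = 1.0417; Cpl = (μ̂ − LSL) / (3σ̂) = (4.79 − 4.18) / (3 × 0.176) = 1.1553; Cpk = min(Cpu, Cpl) = 1.0417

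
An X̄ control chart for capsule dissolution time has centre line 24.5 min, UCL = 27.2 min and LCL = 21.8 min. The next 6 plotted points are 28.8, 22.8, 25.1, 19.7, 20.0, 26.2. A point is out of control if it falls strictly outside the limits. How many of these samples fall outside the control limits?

3

Compare each point to [21.8, 27.2]: sample 1 = 28.8 > UCL; sample 4 = 19.7 < LCL; sample 5 = 20.0 < LCL.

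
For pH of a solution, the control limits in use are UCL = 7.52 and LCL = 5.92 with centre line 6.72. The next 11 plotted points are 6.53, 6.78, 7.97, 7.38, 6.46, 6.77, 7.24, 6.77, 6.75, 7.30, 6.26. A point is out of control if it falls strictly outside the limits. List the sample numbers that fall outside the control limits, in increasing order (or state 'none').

Compare each point to [5.92, 7.52]: sample 3 = 7.97 > UCL.

3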